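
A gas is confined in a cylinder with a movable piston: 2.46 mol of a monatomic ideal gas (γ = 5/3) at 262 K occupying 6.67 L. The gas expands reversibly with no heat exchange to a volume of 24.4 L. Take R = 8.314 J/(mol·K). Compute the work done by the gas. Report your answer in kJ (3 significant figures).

Adiabatic: TV^(γ−1) = const with γ = 5/3.
T₂ = T₁ (V₁/V₂)^(γ−1) = 262 × (6.67/24.4)^0.667 = 262 × 0.4212 = 110.4 K.
W_by = nCᵥ(T₁ − T₂) = (2.46)(12.47)(262 − 110.4) = 4652 J.

W ≈ 4.65 kJ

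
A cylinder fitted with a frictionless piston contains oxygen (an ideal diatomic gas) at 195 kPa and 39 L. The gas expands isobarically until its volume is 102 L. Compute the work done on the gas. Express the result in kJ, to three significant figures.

W ≈ -12.3 kJ

Isobaric: W = P ΔV.
W = (195 kPa)(102 − 39 L) = (195)(63) = 12285 J.
Work on gas = −W_by = -12285 J.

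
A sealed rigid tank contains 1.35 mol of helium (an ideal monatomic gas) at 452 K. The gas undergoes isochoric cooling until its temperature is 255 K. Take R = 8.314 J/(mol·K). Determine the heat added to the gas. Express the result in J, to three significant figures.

Q ≈ -3320 J

Constant volume ⇒ W = 0, so Q = ΔU = nCᵥΔT with Cᵥ = 3R/2 = 12.47 J/(mol·K).
ΔU = (1.35)(12.47)(255 − 452) = -3317 J.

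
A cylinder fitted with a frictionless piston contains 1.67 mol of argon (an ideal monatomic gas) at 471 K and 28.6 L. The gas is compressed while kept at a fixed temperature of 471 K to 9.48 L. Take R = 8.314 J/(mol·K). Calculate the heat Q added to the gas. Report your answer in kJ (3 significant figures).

Q ≈ -7.22 kJ

Isothermal ⇒ ΔU = 0, so Q = W = nRT ln(V₂/V₁).
Q = (1.67)(8.314)(471) ln(9.48/28.6) = 6540 × -1.104 = -7221 J.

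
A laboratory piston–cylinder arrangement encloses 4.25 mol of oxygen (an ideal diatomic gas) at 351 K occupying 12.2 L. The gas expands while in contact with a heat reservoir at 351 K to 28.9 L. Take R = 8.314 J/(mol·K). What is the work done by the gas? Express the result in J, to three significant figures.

W ≈ 10700 J

Isothermal: W = nRT ln(V₂/V₁).
W = (4.25)(8.314)(351) × ln(28.9/12.2)
  = 12402 × 0.8624
W_by_gas = 10696 J.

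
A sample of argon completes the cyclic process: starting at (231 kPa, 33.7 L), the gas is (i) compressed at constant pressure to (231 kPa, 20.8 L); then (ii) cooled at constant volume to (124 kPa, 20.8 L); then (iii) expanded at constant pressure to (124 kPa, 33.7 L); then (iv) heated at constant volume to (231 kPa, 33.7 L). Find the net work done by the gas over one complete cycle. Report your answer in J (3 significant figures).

W_net ≈ -1380 J

Constant-volume legs do no work.
W(i) = (231)(20.8 − 33.7) = -2980 J; W(iii) = (124)(33.7 − 20.8) = 1600 J.
W_net = -2980 + 1600 = -1380 J (the counter-clockwise enclosed area).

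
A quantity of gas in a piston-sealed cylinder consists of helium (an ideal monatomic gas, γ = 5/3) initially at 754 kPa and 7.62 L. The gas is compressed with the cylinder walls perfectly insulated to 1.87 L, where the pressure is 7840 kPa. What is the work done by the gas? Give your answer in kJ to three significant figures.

Adiabatic: W = (P₁V₁ − P₂V₂)/(γ − 1) with γ = 5/3.
P₁V₁ = 5745 J, P₂V₂ = 14661 J.
W = (5745 − 14661) / 0.6667 = -13373 J.

W ≈ -13.4 kJ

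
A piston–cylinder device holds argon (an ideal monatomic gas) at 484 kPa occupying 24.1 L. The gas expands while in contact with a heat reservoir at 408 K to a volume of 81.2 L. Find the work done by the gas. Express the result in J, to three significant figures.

Isothermal: W = nRT ln(V₂/V₁) = P₁V₁ ln(V₂/V₁).
P₁V₁ = (484 kPa)(24.1 L) = 11664 J.
W = 11664 × ln(81.2/24.1) = 11664 × 1.215
W_by_gas = 14169 J.

W ≈ 14200 J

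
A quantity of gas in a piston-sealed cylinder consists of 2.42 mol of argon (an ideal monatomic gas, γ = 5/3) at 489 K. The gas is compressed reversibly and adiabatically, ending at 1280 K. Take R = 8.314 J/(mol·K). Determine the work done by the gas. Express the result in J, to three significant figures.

W ≈ -23900 J

Adiabatic ⇒ Q = 0, so W_by = −ΔU = nCᵥ(T₁ − T₂).
Cᵥ = 3R/2 = 12.47 J/(mol·K).
W = (2.42)(12.47)(489 − 1280) = -23872 J.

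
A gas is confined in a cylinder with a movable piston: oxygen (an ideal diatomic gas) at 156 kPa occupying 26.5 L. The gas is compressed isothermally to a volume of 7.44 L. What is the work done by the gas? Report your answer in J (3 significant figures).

W ≈ -5250 J

Isothermal: W = nRT ln(V₂/V₁) = P₁V₁ ln(V₂/V₁).
P₁V₁ = (156 kPa)(26.5 L) = 4134 J.
W = 4134 × ln(7.44/26.5) = 4134 × -1.27
W_by_gas = -5251 J.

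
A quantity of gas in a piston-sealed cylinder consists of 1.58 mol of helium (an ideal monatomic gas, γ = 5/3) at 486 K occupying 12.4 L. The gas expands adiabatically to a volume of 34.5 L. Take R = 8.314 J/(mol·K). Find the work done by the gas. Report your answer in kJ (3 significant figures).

Adiabatic: TV^(γ−1) = const with γ = 5/3.
T₂ = T₁ (V₁/V₂)^(γ−1) = 486 × (12.4/34.5)^0.667 = 486 × 0.5055 = 245.7 K.
W_by = nCᵥ(T₁ − T₂) = (1.58)(12.47)(486 − 245.7) = 4735 J.

W ≈ 4.74 kJ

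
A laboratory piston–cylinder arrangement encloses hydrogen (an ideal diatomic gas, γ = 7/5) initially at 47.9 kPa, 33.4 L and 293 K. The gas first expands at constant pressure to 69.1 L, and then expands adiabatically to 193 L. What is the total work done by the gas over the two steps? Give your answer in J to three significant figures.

W_total ≈ 4500 J

Step 1 (isobaric): W = PΔV = (47.9 kPa)(69.1 − 33.4 L) = 1710 J.
After step 1: P = 47.9 kPa, V = 69.1 L, T = 606.2 K.
Step 2 (adiabatic): W = (P₁V₁ − P₂V₂)/(γ−1) = (3310 − 2195)/0.4 = 2788 J.
W_total = 1710 + 2788 = 4498 J.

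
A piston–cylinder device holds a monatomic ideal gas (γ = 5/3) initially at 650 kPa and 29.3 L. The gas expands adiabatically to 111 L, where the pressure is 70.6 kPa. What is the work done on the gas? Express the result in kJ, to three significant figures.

Adiabatic: W = (P₁V₁ − P₂V₂)/(γ − 1) with γ = 5/3.
P₁V₁ = 19045 J, P₂V₂ = 7837 J.
W = (19045 − 7837) / 0.6667 = 16813 J.
Work on gas = −W_by = -16813 J.

W ≈ -16.8 kJ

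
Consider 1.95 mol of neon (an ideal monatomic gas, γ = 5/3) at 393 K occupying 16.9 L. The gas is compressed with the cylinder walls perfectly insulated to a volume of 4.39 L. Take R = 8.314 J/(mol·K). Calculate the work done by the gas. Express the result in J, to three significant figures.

Adiabatic: TV^(γ−1) = const with γ = 5/3.
T₂ = T₁ (V₁/V₂)^(γ−1) = 393 × (16.9/4.39)^0.667 = 393 × 2.456 = 965.3 K.
W_by = nCᵥ(T₁ − T₂) = (1.95)(12.47)(393 − 965.3) = -13918 J.

W ≈ -13900 J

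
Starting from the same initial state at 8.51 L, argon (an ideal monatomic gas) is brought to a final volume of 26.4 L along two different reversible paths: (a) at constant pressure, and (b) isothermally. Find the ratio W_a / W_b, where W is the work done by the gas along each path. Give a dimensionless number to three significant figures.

W_a / W_b ≈ 1.86

Path (a) isobaric: W = P₁(V₂ − V₁) → W_a/(P₁V₁) = 2.102.
Path (b) isothermal: W = P₁V₁ ln(V₂/V₁) → W_b/(P₁V₁) = 1.132.
W_a / W_b = 2.102 / 1.132 = 1.857.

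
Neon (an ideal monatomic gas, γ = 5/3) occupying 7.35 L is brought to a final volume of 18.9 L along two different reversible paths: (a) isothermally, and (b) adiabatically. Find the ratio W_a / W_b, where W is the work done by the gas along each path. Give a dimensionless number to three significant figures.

Path (a) isothermal: W = P₁V₁ ln(V₂/V₁) → W_a/(P₁V₁) = 0.9445.
Path (b) adiabatic: W = P₁V₁(1 − (V₁/V₂)^(γ−1))/(γ−1) → W_b/(P₁V₁) = 0.7008.
W_a / W_b = 0.9445 / 0.7008 = 1.348.

W_a / W_b ≈ 1.35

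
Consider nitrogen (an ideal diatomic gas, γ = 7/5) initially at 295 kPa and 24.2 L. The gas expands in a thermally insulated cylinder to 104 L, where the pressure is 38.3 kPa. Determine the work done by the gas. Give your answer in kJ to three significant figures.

Adiabatic: W = (P₁V₁ − P₂V₂)/(γ − 1) with γ = 7/5.
P₁V₁ = 7139 J, P₂V₂ = 3983 J.
W = (7139 − 3983) / 0.4 = 7890 J.

W ≈ 7.89 kJ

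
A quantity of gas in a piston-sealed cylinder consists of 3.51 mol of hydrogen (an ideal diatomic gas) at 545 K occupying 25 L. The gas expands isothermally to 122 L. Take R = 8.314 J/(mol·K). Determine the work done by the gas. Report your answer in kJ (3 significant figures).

Isothermal: W = nRT ln(V₂/V₁).
W = (3.51)(8.314)(545) × ln(122/25)
  = 15904 × 1.585
W_by_gas = 25211 J.

W ≈ 25.2 kJ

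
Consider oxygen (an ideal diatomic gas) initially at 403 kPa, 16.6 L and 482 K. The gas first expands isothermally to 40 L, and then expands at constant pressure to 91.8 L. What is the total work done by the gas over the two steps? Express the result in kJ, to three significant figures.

Step 1 (isothermal): W = P₁V₁ ln(V₂/V₁) = (6690) ln(40/16.6) = 5884 J.
After step 1: P = 167.2 kPa, V = 40 L, T = 482 K.
Step 2 (isobaric): W = PΔV = (167.2 kPa)(91.8 − 40 L) = 8663 J.
W_total = 5884 + 8663 = 14547 J.

W_total ≈ 14.5 kJ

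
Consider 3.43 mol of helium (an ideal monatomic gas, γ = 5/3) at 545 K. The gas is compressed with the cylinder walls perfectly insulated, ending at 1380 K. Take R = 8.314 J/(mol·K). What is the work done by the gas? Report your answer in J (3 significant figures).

W ≈ -35700 J

Adiabatic ⇒ Q = 0, so W_by = −ΔU = nCᵥ(T₁ − T₂).
Cᵥ = 3R/2 = 12.47 J/(mol·K).
W = (3.43)(12.47)(545 − 1380) = -35718 J.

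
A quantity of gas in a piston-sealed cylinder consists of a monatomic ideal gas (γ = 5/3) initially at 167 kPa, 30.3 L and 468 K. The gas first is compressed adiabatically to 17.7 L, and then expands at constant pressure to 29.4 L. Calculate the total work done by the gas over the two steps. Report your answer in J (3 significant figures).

Step 1 (adiabatic): W = (P₁V₁ − P₂V₂)/(γ−1) = (5060 − 7241)/0.667 = -3272 J.
After step 1: P = 409.1 kPa, V = 17.7 L, T = 669.7 K.
Step 2 (isobaric): W = PΔV = (409.1 kPa)(29.4 − 17.7 L) = 4786 J.
W_total = -3272 + 4786 = 1515 J.

W_total ≈ 1510 J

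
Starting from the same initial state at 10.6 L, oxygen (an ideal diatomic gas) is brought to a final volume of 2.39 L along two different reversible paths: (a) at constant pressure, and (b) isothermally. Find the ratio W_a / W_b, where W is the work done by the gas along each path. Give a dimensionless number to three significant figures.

W_a / W_b ≈ 0.520

Path (a) isobaric: W = P₁(V₂ − V₁) → W_a/(P₁V₁) = -0.7745.
Path (b) isothermal: W = P₁V₁ ln(V₂/V₁) → W_b/(P₁V₁) = -1.49.
W_a / W_b = -0.7745 / -1.49 = 0.52.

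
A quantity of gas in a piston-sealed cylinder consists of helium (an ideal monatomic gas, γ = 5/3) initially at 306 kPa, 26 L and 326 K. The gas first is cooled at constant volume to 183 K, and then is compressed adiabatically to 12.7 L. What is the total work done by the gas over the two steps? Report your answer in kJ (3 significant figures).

Step 1 (isochoric): W = 0 (constant volume).
After step 1: P = 171.8 kPa (V unchanged).
Step 2 (adiabatic): W = (P₁V₁ − P₂V₂)/(γ−1) = (4466 − 7201)/0.667 = -4102 J.
W_total = 0 − 4102 = -4102 J.

W_total ≈ -4.10 kJ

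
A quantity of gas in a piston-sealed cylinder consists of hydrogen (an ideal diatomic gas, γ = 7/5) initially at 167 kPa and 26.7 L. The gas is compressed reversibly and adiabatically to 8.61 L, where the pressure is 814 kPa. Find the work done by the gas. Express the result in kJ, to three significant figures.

Adiabatic: W = (P₁V₁ − P₂V₂)/(γ − 1) with γ = 7/5.
P₁V₁ = 4459 J, P₂V₂ = 7009 J.
W = (4459 − 7009) / 0.4 = -6374 J.

W ≈ -6.37 kJ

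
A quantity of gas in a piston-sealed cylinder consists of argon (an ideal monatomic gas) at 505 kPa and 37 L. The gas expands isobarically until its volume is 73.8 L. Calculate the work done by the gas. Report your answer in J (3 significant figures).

W ≈ 18600 J

Isobaric: W = P ΔV.
W = (505 kPa)(73.8 − 37 L) = (505)(36.8) = 18584 J.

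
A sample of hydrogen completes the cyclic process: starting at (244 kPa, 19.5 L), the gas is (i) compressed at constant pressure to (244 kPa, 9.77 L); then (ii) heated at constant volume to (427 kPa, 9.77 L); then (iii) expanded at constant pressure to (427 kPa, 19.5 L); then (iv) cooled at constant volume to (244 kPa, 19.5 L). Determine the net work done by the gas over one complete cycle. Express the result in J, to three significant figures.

W_net ≈ 1780 J

Constant-volume legs do no work.
W(i) = (244)(9.77 − 19.5) = -2374 J; W(iii) = (427)(19.5 − 9.77) = 4155 J.
W_net = -2374 + 4155 = 1781 J (the clockwise enclosed area).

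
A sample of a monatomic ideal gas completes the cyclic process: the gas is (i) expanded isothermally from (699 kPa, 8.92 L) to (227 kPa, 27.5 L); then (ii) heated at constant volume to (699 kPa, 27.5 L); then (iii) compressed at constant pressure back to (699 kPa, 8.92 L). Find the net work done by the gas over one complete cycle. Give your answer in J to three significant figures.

W_net ≈ -5970 J

Leg (i): W = PᵢVᵢ ln(V_f/Vᵢ) = (6235) ln(27.5/8.92) = 7020 J.
Leg (ii): W = 0.
Leg (iii): W = PΔV = (699)(8.92 − 27.5) = -12987 J.
W_net = 7020 − 12987 = -5967 J.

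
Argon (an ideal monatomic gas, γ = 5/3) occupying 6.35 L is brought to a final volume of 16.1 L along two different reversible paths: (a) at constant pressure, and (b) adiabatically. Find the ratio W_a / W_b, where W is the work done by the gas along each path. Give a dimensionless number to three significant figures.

Path (a) isobaric: W = P₁(V₂ − V₁) → W_a/(P₁V₁) = 1.535.
Path (b) adiabatic: W = P₁V₁(1 − (V₁/V₂)^(γ−1))/(γ−1) → W_b/(P₁V₁) = 0.6933.
W_a / W_b = 1.535 / 0.6933 = 2.215.

W_a / W_b ≈ 2.21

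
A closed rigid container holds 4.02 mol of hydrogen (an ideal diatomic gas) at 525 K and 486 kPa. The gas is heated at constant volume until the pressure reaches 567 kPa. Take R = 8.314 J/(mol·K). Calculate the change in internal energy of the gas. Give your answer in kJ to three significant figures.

ΔU ≈ 7.31 kJ

Constant volume ⇒ W = 0, so Q = ΔU = nCᵥΔT with Cᵥ = 5R/2 = 20.79 J/(mol·K).
At constant V, T₂/T₁ = P₂/P₁ ⇒ ΔT = T₁(P₂/P₁ − 1) = 525·(567/486 − 1) = 87.5 K.
ΔU = (4.02)(20.79)(87.5) = 7311 J.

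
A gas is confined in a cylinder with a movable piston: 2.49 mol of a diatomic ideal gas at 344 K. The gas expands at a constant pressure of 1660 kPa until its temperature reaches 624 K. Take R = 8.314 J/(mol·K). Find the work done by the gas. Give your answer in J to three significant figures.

W ≈ 5800 J

Isobaric: W = P ΔV = nR ΔT.
W = (2.49)(8.314)(624 − 344) = 5797 J.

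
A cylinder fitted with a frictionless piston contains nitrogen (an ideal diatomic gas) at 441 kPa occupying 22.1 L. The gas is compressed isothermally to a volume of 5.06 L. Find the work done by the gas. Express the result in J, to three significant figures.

Isothermal: W = nRT ln(V₂/V₁) = P₁V₁ ln(V₂/V₁).
P₁V₁ = (441 kPa)(22.1 L) = 9746 J.
W = 9746 × ln(5.06/22.1) = 9746 × -1.474
W_by_gas = -14368 J.

W ≈ -14400 J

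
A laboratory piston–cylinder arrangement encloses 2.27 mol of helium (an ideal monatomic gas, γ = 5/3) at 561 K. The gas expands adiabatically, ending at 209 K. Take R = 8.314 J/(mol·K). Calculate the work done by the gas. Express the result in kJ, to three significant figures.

W ≈ 9.96 kJ

Adiabatic ⇒ Q = 0, so W_by = −ΔU = nCᵥ(T₁ − T₂).
Cᵥ = 3R/2 = 12.47 J/(mol·K).
W = (2.27)(12.47)(561 − 209) = 9965 J.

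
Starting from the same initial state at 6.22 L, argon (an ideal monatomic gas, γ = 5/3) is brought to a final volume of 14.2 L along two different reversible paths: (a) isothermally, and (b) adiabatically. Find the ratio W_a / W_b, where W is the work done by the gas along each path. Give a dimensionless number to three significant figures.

Path (a) isothermal: W = P₁V₁ ln(V₂/V₁) → W_a/(P₁V₁) = 0.8255.
Path (b) adiabatic: W = P₁V₁(1 − (V₁/V₂)^(γ−1))/(γ−1) → W_b/(P₁V₁) = 0.6348.
W_a / W_b = 0.8255 / 0.6348 = 1.3.

W_a / W_b ≈ 1.30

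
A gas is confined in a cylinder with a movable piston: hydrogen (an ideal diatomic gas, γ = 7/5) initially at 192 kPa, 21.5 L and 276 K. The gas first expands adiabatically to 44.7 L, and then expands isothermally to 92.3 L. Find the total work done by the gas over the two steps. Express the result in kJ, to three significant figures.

Step 1 (adiabatic): W = (P₁V₁ − P₂V₂)/(γ−1) = (4128 − 3080)/0.4 = 2619 J.
After step 1: P = 68.91 kPa, V = 44.7 L, T = 205.9 K.
Step 2 (isothermal): W = P₁V₁ ln(V₂/V₁) = (3080) ln(92.3/44.7) = 2233 J.
W_total = 2619 + 2233 = 4853 J.

W_total ≈ 4.85 kJ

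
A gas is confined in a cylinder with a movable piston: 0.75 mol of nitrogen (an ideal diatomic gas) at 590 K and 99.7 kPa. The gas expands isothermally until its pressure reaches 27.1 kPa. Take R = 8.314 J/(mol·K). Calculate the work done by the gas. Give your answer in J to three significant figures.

Isothermal process: W = nRT ln(V₂/V₁) = nRT ln(P₁/P₂).
W = (0.75)(8.314)(590) × ln(99.7/27.1)
  = 3679 × ln(3.679) = 3679 × 1.303
W_by_gas = 4792 J.

W ≈ 4790 J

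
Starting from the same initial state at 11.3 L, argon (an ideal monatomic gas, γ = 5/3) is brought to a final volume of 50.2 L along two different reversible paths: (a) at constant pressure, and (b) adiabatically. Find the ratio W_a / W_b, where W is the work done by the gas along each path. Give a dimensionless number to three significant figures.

W_a / W_b ≈ 3.64

Path (a) isobaric: W = P₁(V₂ − V₁) → W_a/(P₁V₁) = 3.442.
Path (b) adiabatic: W = P₁V₁(1 − (V₁/V₂)^(γ−1))/(γ−1) → W_b/(P₁V₁) = 0.9449.
W_a / W_b = 3.442 / 0.9449 = 3.643.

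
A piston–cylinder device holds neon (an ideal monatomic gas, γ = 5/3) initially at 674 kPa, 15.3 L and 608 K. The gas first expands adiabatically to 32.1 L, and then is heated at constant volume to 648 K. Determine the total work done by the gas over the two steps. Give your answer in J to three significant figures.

W_total ≈ 6030 J

Step 1 (adiabatic): W = (P₁V₁ − P₂V₂)/(γ−1) = (10312 − 6292)/0.667 = 6030 J.
Step 2 (isochoric): W = 0 (constant volume).
W_total = 6030 + 0 = 6030 J.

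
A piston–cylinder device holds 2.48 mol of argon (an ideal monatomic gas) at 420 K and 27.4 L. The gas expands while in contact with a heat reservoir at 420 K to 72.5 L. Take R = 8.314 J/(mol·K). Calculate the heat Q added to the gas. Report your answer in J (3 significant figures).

Isothermal ⇒ ΔU = 0, so Q = W = nRT ln(V₂/V₁).
Q = (2.48)(8.314)(420) ln(72.5/27.4) = 8660 × 0.973 = 8426 J.

Q ≈ 8430 J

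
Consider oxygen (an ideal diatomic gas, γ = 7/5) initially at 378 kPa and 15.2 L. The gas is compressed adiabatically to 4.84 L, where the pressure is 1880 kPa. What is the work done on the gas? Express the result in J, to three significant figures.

Adiabatic: W = (P₁V₁ − P₂V₂)/(γ − 1) with γ = 7/5.
P₁V₁ = 5746 J, P₂V₂ = 9099 J.
W = (5746 − 9099) / 0.4 = -8384 J.
Work on gas = −W_by = 8384 J.

W ≈ 8380 J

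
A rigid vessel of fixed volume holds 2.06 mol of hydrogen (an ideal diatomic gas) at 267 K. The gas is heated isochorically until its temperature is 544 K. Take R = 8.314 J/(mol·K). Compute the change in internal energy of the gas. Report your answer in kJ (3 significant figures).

ΔU ≈ 11.9 kJ

Constant volume ⇒ W = 0, so Q = ΔU = nCᵥΔT with Cᵥ = 5R/2 = 20.79 J/(mol·K).
ΔU = (2.06)(20.79)(544 − 267) = 11860 J.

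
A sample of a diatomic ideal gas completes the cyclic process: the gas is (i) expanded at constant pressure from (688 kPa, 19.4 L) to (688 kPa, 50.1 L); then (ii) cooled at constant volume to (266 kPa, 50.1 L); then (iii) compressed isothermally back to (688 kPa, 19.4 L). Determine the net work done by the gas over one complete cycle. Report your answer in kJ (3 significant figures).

W_net ≈ 8.48 kJ

Leg (i): W = PΔV = (688)(50.1 − 19.4) = 21122 J.
Leg (ii): W = 0.
Leg (iii): W = PᵢVᵢ ln(V_f/Vᵢ) = (13327) ln(19.4/50.1) = -12644 J.
W_net = 21122 − 12644 = 8478 J.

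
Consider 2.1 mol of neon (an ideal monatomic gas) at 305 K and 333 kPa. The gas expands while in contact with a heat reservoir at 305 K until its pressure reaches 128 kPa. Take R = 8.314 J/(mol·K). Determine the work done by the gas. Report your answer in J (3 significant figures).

Isothermal process: W = nRT ln(V₂/V₁) = nRT ln(P₁/P₂).
W = (2.1)(8.314)(305) × ln(333/128)
  = 5325 × ln(2.602) = 5325 × 0.9561
W_by_gas = 5091 J.

W ≈ 5090 J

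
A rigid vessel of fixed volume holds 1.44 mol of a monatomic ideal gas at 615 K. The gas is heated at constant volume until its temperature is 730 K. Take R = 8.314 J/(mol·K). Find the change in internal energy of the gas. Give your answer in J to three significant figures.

Constant volume ⇒ W = 0, so Q = ΔU = nCᵥΔT with Cᵥ = 3R/2 = 12.47 J/(mol·K).
ΔU = (1.44)(12.47)(730 − 615) = 2065 J.

ΔU ≈ 2070 J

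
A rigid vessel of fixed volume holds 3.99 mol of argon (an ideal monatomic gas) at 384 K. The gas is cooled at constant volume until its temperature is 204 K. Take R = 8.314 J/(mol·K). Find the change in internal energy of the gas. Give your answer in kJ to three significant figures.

Constant volume ⇒ W = 0, so Q = ΔU = nCᵥΔT with Cᵥ = 3R/2 = 12.47 J/(mol·K).
ΔU = (3.99)(12.47)(204 − 384) = -8957 J.

ΔU ≈ -8.96 kJ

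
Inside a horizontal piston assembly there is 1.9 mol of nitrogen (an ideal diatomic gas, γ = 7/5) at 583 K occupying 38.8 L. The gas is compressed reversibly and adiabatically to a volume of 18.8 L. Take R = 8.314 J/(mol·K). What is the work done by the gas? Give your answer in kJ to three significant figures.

Adiabatic: TV^(γ−1) = const with γ = 7/5.
T₂ = T₁ (V₁/V₂)^(γ−1) = 583 × (38.8/18.8)^0.4 = 583 × 1.336 = 779 K.
W_by = nCᵥ(T₁ − T₂) = (1.9)(20.79)(583 − 779) = -7740 J.

W ≈ -7.74 kJ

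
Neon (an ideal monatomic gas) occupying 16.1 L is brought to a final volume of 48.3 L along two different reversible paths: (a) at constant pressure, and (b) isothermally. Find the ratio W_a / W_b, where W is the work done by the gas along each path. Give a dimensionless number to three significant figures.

Path (a) isobaric: W = P₁(V₂ − V₁) → W_a/(P₁V₁) = 2.
Path (b) isothermal: W = P₁V₁ ln(V₂/V₁) → W_b/(P₁V₁) = 1.099.
W_a / W_b = 2 / 1.099 = 1.82.

W_a / W_b ≈ 1.82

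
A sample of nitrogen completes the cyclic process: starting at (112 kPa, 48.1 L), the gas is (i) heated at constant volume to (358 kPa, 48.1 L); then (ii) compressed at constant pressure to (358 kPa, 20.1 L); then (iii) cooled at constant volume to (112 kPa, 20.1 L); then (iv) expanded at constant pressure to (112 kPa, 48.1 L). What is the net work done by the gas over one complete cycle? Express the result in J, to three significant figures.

Constant-volume legs do no work.
W(ii) = (358)(20.1 − 48.1) = -10024 J; W(iv) = (112)(48.1 − 20.1) = 3136 J.
W_net = -10024 + 3136 = -6888 J (the counter-clockwise enclosed area).

W_net ≈ -6890 J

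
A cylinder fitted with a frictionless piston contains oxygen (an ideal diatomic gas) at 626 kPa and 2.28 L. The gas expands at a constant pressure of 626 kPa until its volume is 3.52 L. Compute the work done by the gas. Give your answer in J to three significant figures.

W ≈ 776 J

Isobaric: W = P ΔV.
W = (626 kPa)(3.52 − 2.28 L) = (626)(1.24) = 776.2 J.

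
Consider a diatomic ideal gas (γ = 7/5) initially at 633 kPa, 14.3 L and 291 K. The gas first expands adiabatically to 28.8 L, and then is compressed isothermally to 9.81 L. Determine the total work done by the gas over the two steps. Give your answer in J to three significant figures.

W_total ≈ -1840 J

Step 1 (adiabatic): W = (P₁V₁ − P₂V₂)/(γ−1) = (9052 − 6841)/0.4 = 5527 J.
After step 1: P = 237.5 kPa, V = 28.8 L, T = 219.9 K.
Step 2 (isothermal): W = P₁V₁ ln(V₂/V₁) = (6841) ln(9.81/28.8) = -7368 J.
W_total = 5527 − 7368 = -1840 J.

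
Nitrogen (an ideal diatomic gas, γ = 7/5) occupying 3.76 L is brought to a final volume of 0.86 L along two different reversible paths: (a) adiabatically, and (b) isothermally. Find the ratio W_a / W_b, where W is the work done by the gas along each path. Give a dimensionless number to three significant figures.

W_a / W_b ≈ 1.36

Path (a) adiabatic: W = P₁V₁(1 − (V₁/V₂)^(γ−1))/(γ−1) → W_a/(P₁V₁) = -2.01.
Path (b) isothermal: W = P₁V₁ ln(V₂/V₁) → W_b/(P₁V₁) = -1.475.
W_a / W_b = -2.01 / -1.475 = 1.363.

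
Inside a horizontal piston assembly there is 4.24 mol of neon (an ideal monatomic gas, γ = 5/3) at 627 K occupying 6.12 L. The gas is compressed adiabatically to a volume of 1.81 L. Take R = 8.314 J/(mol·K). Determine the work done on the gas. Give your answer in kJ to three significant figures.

Adiabatic: TV^(γ−1) = const with γ = 5/3.
T₂ = T₁ (V₁/V₂)^(γ−1) = 627 × (6.12/1.81)^0.667 = 627 × 2.253 = 1412 K.
W_by = nCᵥ(T₁ − T₂) = (4.24)(12.47)(627 − 1412) = -41534 J.
Work on gas = −W_by = 41534 J.

W ≈ 41.5 kJ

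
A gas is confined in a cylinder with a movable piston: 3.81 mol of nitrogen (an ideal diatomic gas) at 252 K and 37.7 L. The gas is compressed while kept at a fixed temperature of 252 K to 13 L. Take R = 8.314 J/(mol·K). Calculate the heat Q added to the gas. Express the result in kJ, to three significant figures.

Isothermal ⇒ ΔU = 0, so Q = W = nRT ln(V₂/V₁).
Q = (3.81)(8.314)(252) ln(13/37.7) = 7982 × -1.065 = -8499 J.

Q ≈ -8.50 kJ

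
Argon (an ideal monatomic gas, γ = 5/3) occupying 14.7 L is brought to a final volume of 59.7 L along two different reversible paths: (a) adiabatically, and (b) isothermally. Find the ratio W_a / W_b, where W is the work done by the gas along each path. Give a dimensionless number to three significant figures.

W_a / W_b ≈ 0.650

Path (a) adiabatic: W = P₁V₁(1 − (V₁/V₂)^(γ−1))/(γ−1) → W_a/(P₁V₁) = 0.9107.
Path (b) isothermal: W = P₁V₁ ln(V₂/V₁) → W_b/(P₁V₁) = 1.401.
W_a / W_b = 0.9107 / 1.401 = 0.6498.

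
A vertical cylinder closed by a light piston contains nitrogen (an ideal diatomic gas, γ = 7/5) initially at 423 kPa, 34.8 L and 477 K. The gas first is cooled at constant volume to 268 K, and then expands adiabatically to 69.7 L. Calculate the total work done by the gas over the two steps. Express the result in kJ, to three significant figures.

Step 1 (isochoric): W = 0 (constant volume).
After step 1: P = 237.7 kPa (V unchanged).
Step 2 (adiabatic): W = (P₁V₁ − P₂V₂)/(γ−1) = (8271 − 6264)/0.4 = 5016 J.
W_total = 0 + 5016 = 5016 J.

W_total ≈ 5.02 kJ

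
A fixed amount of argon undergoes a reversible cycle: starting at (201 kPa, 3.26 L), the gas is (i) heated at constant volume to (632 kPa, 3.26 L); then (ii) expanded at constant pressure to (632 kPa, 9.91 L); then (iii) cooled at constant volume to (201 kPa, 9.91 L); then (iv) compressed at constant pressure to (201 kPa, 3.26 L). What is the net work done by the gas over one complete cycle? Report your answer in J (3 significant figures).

Constant-volume legs do no work.
W(ii) = (632)(9.91 − 3.26) = 4203 J; W(iv) = (201)(3.26 − 9.91) = -1337 J.
W_net = 4203 − 1337 = 2866 J (the clockwise enclosed area).

W_net ≈ 2870 J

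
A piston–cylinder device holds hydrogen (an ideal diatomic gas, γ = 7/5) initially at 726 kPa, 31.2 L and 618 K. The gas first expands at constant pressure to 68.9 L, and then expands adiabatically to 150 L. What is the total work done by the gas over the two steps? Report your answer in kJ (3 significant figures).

W_total ≈ 60.8 kJ

Step 1 (isobaric): W = PΔV = (726 kPa)(68.9 − 31.2 L) = 27370 J.
After step 1: P = 726 kPa, V = 68.9 L, T = 1365 K.
Step 2 (adiabatic): W = (P₁V₁ − P₂V₂)/(γ−1) = (50021 − 36644)/0.4 = 33443 J.
W_total = 27370 + 33443 = 60813 J.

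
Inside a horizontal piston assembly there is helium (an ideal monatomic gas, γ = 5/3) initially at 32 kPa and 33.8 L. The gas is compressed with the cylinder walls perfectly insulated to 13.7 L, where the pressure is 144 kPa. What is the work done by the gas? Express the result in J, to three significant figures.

W ≈ -1340 J

Adiabatic: W = (P₁V₁ − P₂V₂)/(γ − 1) with γ = 5/3.
P₁V₁ = 1082 J, P₂V₂ = 1973 J.
W = (1082 − 1973) / 0.6667 = -1337 J.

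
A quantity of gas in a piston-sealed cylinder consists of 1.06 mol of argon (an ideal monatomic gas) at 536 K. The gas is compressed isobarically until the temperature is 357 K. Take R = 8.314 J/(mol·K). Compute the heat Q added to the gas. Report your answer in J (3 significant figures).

Q ≈ -3940 J

Isobaric: W = nRΔT = (1.06)(8.314)(-179) = -1577 J.
ΔU = nCᵥΔT with Cᵥ = 3R/2: ΔU = (1.06)(12.47)(-179) = -2366 J.
Q = ΔU + W = -2366 − 1577 = -3944 J.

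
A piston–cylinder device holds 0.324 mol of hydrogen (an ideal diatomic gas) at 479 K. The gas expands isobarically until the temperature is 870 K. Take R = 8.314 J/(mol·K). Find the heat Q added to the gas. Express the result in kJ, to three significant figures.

Q ≈ 3.69 kJ

Isobaric: W = nRΔT = (0.324)(8.314)(391) = 1053 J.
ΔU = nCᵥΔT with Cᵥ = 5R/2: ΔU = (0.324)(20.79)(391) = 2633 J.
Q = ΔU + W = 2633 + 1053 = 3686 J.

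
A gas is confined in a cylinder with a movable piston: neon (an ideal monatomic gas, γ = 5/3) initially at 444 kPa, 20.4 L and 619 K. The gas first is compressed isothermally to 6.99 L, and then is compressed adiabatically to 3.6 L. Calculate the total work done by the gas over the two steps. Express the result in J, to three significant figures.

W_total ≈ -17300 J

Step 1 (isothermal): W = P₁V₁ ln(V₂/V₁) = (9058) ln(6.99/20.4) = -9701 J.
After step 1: P = 1296 kPa, V = 6.99 L, T = 619 K.
Step 2 (adiabatic): W = (P₁V₁ − P₂V₂)/(γ−1) = (9058 − 14097)/0.667 = -7559 J.
W_total = -9701 − 7559 = -17260 J.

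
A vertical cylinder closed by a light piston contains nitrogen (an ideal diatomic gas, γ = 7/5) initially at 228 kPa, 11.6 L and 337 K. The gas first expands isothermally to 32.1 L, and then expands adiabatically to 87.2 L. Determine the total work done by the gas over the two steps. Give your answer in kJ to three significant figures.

W_total ≈ 4.87 kJ

Step 1 (isothermal): W = P₁V₁ ln(V₂/V₁) = (2645) ln(32.1/11.6) = 2692 J.
After step 1: P = 82.39 kPa, V = 32.1 L, T = 337 K.
Step 2 (adiabatic): W = (P₁V₁ − P₂V₂)/(γ−1) = (2645 − 1773)/0.4 = 2179 J.
W_total = 2692 + 2179 = 4871 J.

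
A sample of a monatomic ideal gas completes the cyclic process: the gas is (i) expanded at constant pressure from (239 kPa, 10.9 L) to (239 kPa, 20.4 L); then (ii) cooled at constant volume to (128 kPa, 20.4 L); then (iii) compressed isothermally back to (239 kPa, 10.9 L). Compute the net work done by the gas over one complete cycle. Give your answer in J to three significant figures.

W_net ≈ 634 J

Leg (i): W = PΔV = (239)(20.4 − 10.9) = 2270 J.
Leg (ii): W = 0.
Leg (iii): W = PᵢVᵢ ln(V_f/Vᵢ) = (2611) ln(10.9/20.4) = -1637 J.
W_net = 2270 − 1637 = 633.9 J.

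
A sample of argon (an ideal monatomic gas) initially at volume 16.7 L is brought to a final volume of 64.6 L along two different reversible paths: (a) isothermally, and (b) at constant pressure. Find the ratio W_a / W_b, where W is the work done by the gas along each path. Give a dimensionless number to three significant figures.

W_a / W_b ≈ 0.472

Path (a) isothermal: W = P₁V₁ ln(V₂/V₁) → W_a/(P₁V₁) = 1.353.
Path (b) isobaric: W = P₁(V₂ − V₁) → W_b/(P₁V₁) = 2.868.
W_a / W_b = 1.353 / 2.868 = 0.4716.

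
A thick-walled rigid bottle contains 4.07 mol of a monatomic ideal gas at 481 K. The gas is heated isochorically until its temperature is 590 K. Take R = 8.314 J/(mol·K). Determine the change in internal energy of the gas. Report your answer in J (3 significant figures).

Constant volume ⇒ W = 0, so Q = ΔU = nCᵥΔT with Cᵥ = 3R/2 = 12.47 J/(mol·K).
ΔU = (4.07)(12.47)(590 − 481) = 5533 J.

ΔU ≈ 5530 J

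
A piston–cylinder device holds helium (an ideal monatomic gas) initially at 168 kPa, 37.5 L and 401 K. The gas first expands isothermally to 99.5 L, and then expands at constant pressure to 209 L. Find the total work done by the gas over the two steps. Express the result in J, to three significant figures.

Step 1 (isothermal): W = P₁V₁ ln(V₂/V₁) = (6300) ln(99.5/37.5) = 6148 J.
After step 1: P = 63.32 kPa, V = 99.5 L, T = 401 K.
Step 2 (isobaric): W = PΔV = (63.32 kPa)(209 − 99.5 L) = 6933 J.
W_total = 6148 + 6933 = 13081 J.

W_total ≈ 13100 J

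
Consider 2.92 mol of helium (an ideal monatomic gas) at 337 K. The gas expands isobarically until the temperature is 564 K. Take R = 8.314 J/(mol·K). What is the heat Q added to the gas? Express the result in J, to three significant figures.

Q ≈ 13800 J

Isobaric: W = nRΔT = (2.92)(8.314)(227) = 5511 J.
ΔU = nCᵥΔT with Cᵥ = 3R/2: ΔU = (2.92)(12.47)(227) = 8266 J.
Q = ΔU + W = 8266 + 5511 = 13777 J.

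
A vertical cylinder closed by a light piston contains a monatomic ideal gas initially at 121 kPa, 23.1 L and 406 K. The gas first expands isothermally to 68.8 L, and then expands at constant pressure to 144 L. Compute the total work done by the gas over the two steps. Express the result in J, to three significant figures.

Step 1 (isothermal): W = P₁V₁ ln(V₂/V₁) = (2795) ln(68.8/23.1) = 3050 J.
After step 1: P = 40.63 kPa, V = 68.8 L, T = 406 K.
Step 2 (isobaric): W = PΔV = (40.63 kPa)(144 − 68.8 L) = 3055 J.
W_total = 3050 + 3055 = 6106 J.

W_total ≈ 6110 J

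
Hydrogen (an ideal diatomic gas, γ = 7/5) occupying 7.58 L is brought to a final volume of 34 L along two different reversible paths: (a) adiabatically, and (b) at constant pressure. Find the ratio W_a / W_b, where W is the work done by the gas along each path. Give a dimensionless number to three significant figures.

Path (a) adiabatic: W = P₁V₁(1 − (V₁/V₂)^(γ−1))/(γ−1) → W_a/(P₁V₁) = 1.128.
Path (b) isobaric: W = P₁(V₂ − V₁) → W_b/(P₁V₁) = 3.485.
W_a / W_b = 1.128 / 3.485 = 0.3238.

W_a / W_b ≈ 0.324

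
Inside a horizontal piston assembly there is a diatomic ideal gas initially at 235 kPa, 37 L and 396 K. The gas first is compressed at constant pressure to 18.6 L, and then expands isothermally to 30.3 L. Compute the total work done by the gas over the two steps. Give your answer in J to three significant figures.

Step 1 (isobaric): W = PΔV = (235 kPa)(18.6 − 37 L) = -4324 J.
After step 1: P = 235 kPa, V = 18.6 L, T = 199.1 K.
Step 2 (isothermal): W = P₁V₁ ln(V₂/V₁) = (4371) ln(30.3/18.6) = 2133 J.
W_total = -4324 + 2133 = -2191 J.

W_total ≈ -2190 J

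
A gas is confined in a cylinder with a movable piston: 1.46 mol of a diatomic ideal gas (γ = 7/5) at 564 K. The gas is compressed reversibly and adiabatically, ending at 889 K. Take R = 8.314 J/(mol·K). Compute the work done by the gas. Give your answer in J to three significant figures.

Adiabatic ⇒ Q = 0, so W_by = −ΔU = nCᵥ(T₁ − T₂).
Cᵥ = 5R/2 = 20.79 J/(mol·K).
W = (1.46)(20.79)(564 − 889) = -9862 J.

W ≈ -9860 J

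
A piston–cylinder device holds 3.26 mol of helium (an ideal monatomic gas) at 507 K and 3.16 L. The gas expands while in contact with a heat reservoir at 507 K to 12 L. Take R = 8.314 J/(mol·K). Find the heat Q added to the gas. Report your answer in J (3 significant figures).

Isothermal ⇒ ΔU = 0, so Q = W = nRT ln(V₂/V₁).
Q = (3.26)(8.314)(507) ln(12/3.16) = 13742 × 1.334 = 18336 J.

Q ≈ 18300 J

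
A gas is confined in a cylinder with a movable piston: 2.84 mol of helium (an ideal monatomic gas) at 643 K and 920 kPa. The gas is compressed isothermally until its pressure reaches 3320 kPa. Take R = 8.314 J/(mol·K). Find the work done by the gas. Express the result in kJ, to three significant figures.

Isothermal process: W = nRT ln(V₂/V₁) = nRT ln(P₁/P₂).
W = (2.84)(8.314)(643) × ln(920/3320)
  = 15182 × ln(0.2771) = 15182 × -1.283
W_by_gas = -19484 J.

W ≈ -19.5 kJ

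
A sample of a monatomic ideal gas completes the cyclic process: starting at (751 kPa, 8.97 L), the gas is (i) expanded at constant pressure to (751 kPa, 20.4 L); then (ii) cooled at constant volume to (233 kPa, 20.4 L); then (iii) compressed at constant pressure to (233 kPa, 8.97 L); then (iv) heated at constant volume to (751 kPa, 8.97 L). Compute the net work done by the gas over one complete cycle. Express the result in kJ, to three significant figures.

Constant-volume legs do no work.
W(i) = (751)(20.4 − 8.97) = 8584 J; W(iii) = (233)(8.97 − 20.4) = -2663 J.
W_net = 8584 − 2663 = 5921 J (the clockwise enclosed area).

W_net ≈ 5.92 kJ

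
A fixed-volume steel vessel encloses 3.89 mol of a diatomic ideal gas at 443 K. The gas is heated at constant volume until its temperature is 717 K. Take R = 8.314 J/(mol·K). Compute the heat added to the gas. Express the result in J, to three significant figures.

Constant volume ⇒ W = 0, so Q = ΔU = nCᵥΔT with Cᵥ = 5R/2 = 20.79 J/(mol·K).
ΔU = (3.89)(20.79)(717 − 443) = 22154 J.

Q ≈ 22200 J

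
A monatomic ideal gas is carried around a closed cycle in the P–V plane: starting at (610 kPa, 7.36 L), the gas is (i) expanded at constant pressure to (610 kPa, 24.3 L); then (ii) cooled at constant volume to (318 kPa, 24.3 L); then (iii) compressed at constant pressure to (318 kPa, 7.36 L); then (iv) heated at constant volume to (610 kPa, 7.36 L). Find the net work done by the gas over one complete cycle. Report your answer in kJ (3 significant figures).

Constant-volume legs do no work.
W(i) = (610)(24.3 − 7.36) = 10333 J; W(iii) = (318)(7.36 − 24.3) = -5387 J.
W_net = 10333 − 5387 = 4946 J (the clockwise enclosed area).

W_net ≈ 4.95 kJ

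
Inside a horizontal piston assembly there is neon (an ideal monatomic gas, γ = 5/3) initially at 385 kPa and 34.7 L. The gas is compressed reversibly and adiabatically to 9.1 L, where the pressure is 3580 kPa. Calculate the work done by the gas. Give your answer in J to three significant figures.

W ≈ -28800 J

Adiabatic: W = (P₁V₁ − P₂V₂)/(γ − 1) with γ = 5/3.
P₁V₁ = 13360 J, P₂V₂ = 32578 J.
W = (13360 − 32578) / 0.6667 = -28828 J.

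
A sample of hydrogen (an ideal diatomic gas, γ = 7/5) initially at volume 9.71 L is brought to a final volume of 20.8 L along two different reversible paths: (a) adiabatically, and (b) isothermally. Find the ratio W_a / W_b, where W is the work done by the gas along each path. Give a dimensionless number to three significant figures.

W_a / W_b ≈ 0.862

Path (a) adiabatic: W = P₁V₁(1 − (V₁/V₂)^(γ−1))/(γ−1) → W_a/(P₁V₁) = 0.6567.
Path (b) isothermal: W = P₁V₁ ln(V₂/V₁) → W_b/(P₁V₁) = 0.7618.
W_a / W_b = 0.6567 / 0.7618 = 0.862.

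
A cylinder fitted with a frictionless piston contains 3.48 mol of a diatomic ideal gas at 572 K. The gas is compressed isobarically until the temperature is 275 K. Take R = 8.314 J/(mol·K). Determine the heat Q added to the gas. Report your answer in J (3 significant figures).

Isobaric: W = nRΔT = (3.48)(8.314)(-297) = -8593 J.
ΔU = nCᵥΔT with Cᵥ = 5R/2: ΔU = (3.48)(20.79)(-297) = -21483 J.
Q = ΔU + W = -21483 − 8593 = -30076 J.

Q ≈ -30100 J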